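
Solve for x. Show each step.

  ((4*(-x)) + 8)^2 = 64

Step 1. [((4*(-x)) + 8)^2 = 64] √ both sides: 64 ≥ 0 gives two branches. So sqrt: (4*(-x)) + 8 = 8 or -8.
Step 2. [(4*(-x)) + 8 = 8 or -8] common factor 4 (LHS and 8 or -8) — divide through. So factor: (-x) + 2 = 2 or -2.
Step 3. [(-x) + 2 = 2 or -2] peel the +2: subtract 2 from each side ⇒ sub: -x = 0 or -4.
Step 4. [-x = 0 or -4] LHS negated; negate both sides. So neg: x = 0 or 4.

Answer: x ∈ {0, 4}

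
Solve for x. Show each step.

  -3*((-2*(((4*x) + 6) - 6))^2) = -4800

Step 1. [-3*((-2*(((4*x) + 6) - 6))^2) = -4800] -3·(inner) — divide through by -3. So div: (-2*(((4*x) + 6) - 6))^2 = 1600.
Step 2. [(-2*(((4*x) + 6) - 6))^2 = 1600] 1600 ≥ 0, LHS is (·)² — take ±√, so sqrt: -2*(((4*x) + 6) - 6) = 40 or -40.
Step 3. [-2*(((4*x) + 6) - 6) = 40 or -40] leading coefficient -2: divide by -2 ⇒ div: ((4*x) + 6) - 6 = -20 or 20.
Step 4. [((4*x) + 6) - 6 = -20 or 20] -6 is outermost — add 6 both sides, so sub: (4*x) + 6 = -14 or 26.
Step 5. [(4*x) + 6 = -14 or 26] peel the +6: subtract 6 from each side, so sub: 4*x = -20 or 20.
Step 6. [4*x = -20 or 20] divide by the outer 4. So div: x = -5 or 5.

Answer: x ∈ {-5, 5}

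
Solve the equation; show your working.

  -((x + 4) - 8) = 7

Step 1. [-((x + 4) - 8) = 7] leading − — multiply by −1 ⇒ neg: (x + 4) - 8 = -7.
Step 2. [(x + 4) - 8 = -7] 8 comes off first (add 8), so sub: x + 4 = 1.
Step 3. [x + 4 = 1] subtract 4: x sits inside (… + 4), so sub: x = -3.

Answer: x ∈ {-3}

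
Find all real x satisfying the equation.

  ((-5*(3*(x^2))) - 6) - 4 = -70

Step 1. [((-5*(3*(x^2))) - 6) - 4 = -70] add 4: x sits inside (… - 4), so sub: (-5*(3*(x^2))) - 6 = -66.
Step 2. [(-5*(3*(x^2))) - 6 = -66] -6 is outermost — add 6 both sides, so sub: -5*(3*(x^2)) = -60.
Step 3. [-5*(3*(x^2)) = -60] -5 out front; divide by -5 ⇒ div: 3*(x^2) = 12.
Step 4. [3*(x^2) = 12] LHS = 3·(…); ÷3 both sides, so div: x^2 = 4.
Step 5. [x^2 = 4] √ both sides: 4 ≥ 0 gives two branches, so sqrt: x = 2 or -2.

Answer: x ∈ {-2, 2}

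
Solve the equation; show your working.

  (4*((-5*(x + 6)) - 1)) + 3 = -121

Step 1. [(4*((-5*(x + 6)) - 1)) + 3 = -121] peel the +3: subtract 3 from each side, so sub: 4*((-5*(x + 6)) - 1) = -124.
Step 2. [4*((-5*(x + 6)) - 1) = -124] divide by the outer 4. So div: (-5*(x + 6)) - 1 = -31.
Step 3. [(-5*(x + 6)) - 1 = -31] peel the -1: add 1 from each side. So sub: -5*(x + 6) = -30.
Step 4. [-5*(x + 6) = -30] -5 out front; divide by -5, so div: x + 6 = 6.
Step 5. [x + 6 = 6] subtract 6: x sits inside (… + 6), so sub: x = 0.

Answer: x ∈ {0}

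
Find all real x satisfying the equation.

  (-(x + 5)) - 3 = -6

Step 1. [(-(x + 5)) - 3 = -6] -3 is outermost — add 3 both sides, so sub: -(x + 5) = -3.
Step 2. [-(x + 5) = -3] flip signs both sides. So neg: x + 5 = 3.
Step 3. [x + 5 = 3] subtract 5: x sits inside (… + 5) ⇒ sub: x = -2.

Answer: x ∈ {-2}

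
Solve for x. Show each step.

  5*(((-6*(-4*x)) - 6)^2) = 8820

Step 1. [5*(((-6*(-4*x)) - 6)^2) = 8820] 5·(inner) — divide through by 5. So div: ((-6*(-4*x)) - 6)^2 = 1764.
Step 2. [((-6*(-4*x)) - 6)^2 = 1764] √ both sides: 1764 ≥ 0 gives two branches. So sqrt: (-6*(-4*x)) - 6 = 42 or -42.
Step 3. [(-6*(-4*x)) - 6 = 42 or -42] common factor -6 (LHS and 42 or -42) — divide through, so factor: (-4*x) + 1 = -7 or 7.
Step 4. [(-4*x) + 1 = -7 or 7] peel the +1: subtract 1 from each side, so sub: -4*x = -8 or 6.
Step 5. [-4*x = -8 or 6] divide by the outer -4, so div: x = 2 or -3/2.

Answer: x ∈ {-3/2, 2}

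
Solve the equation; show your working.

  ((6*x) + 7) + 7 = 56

Step 1. [((6*x) + 7) + 7 = 56] the outer +7 inverts by subtracting 7 ⇒ sub: (6*x) + 7 = 49.
Step 2. [(6*x) + 7 = 49] subtract 7: x sits inside (… + 7) ⇒ sub: 6*x = 42.
Step 3. [6*x = 42] 6·(inner) — divide through by 6. So div: x = 7.

Answer: x ∈ {7}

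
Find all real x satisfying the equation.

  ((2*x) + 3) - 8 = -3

Step 1. [((2*x) + 3) - 8 = -3] the outer -8 inverts by adding 8. So sub: (2*x) + 3 = 5.
Step 2. [(2*x) + 3 = 5] 3 comes off first (subtract 3) ⇒ sub: 2*x = 2.
Step 3. [2*x = 2] 2·(inner) — divide through by 2. So div: x = 1.

Answer: x ∈ {1}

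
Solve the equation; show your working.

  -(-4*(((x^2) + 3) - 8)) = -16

Step 1. [-(-4*(((x^2) + 3) - 8)) = -16] leading − — multiply by −1, so neg: -4*(((x^2) + 3) - 8) = 16.
Step 2. [-4*(((x^2) + 3) - 8) = 16] LHS = -4·(…); ÷-4 both sides. So div: ((x^2) + 3) - 8 = -4.
Step 3. [((x^2) + 3) - 8 = -4] 8 comes off first (add 8), so sub: (x^2) + 3 = 4.
Step 4. [(x^2) + 3 = 4] the outer +3 inverts by subtracting 3 ⇒ sub: x^2 = 1.
Step 5. [x^2 = 1] √ both sides: 1 ≥ 0 gives two branches, so sqrt: x = 1 or -1.

Answer: x ∈ {-1, 1}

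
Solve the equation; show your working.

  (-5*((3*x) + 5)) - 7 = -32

Step 1. [(-5*((3*x) + 5)) - 7 = -32] 7 comes off first (add 7) ⇒ sub: -5*((3*x) + 5) = -25.
Step 2. [-5*((3*x) + 5) = -25] -5 out front; divide by -5, so div: (3*x) + 5 = 5.
Step 3. [(3*x) + 5 = 5] 5 comes off first (subtract 5), so sub: 3*x = 0.
Step 4. [3*x = 0] 3 out front; divide by 3 ⇒ div: x = 0.

Answer: x ∈ {0}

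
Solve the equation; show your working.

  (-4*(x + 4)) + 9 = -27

Step 1. [(-4*(x + 4)) + 9 = -27] +9 is outermost — subtract 9 both sides, so sub: -4*(x + 4) = -36.
Step 2. [-4*(x + 4) = -36] -4·(inner) — divide through by -4. So div: x + 4 = 9.
Step 3. [x + 4 = 9] the outer +4 inverts by subtracting 4. So sub: x = 5.

Answer: x ∈ {5}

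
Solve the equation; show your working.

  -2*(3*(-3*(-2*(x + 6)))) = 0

Step 1. [-2*(3*(-3*(-2*(x + 6)))) = 0] -2 out front; divide by -2. So div: 3*(-3*(-2*(x + 6))) = 0.
Step 2. [3*(-3*(-2*(x + 6))) = 0] 3 out front; divide by 3, so div: -3*(-2*(x + 6)) = 0.
Step 3. [-3*(-2*(x + 6)) = 0] -3·(inner) — divide through by -3, so div: -2*(x + 6) = 0.
Step 4. [-2*(x + 6) = 0] leading coefficient -2: divide by -2 ⇒ div: x + 6 = 0.
Step 5. [x + 6 = 0] subtract 6: x sits inside (… + 6). So sub: x = -6.

Answer: x ∈ {-6}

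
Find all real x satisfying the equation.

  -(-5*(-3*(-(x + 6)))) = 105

Step 1. [-(-5*(-3*(-(x + 6)))) = 105] flip signs both sides, so neg: -5*(-3*(-(x + 6))) = -105.
Step 2. [-5*(-3*(-(x + 6))) = -105] -5·(inner) — divide through by -5. So div: -3*(-(x + 6)) = 21.
Step 3. [-3*(-(x + 6)) = 21] divide by the outer -3. So div: -(x + 6) = -7.
Step 4. [-(x + 6) = -7] LHS negated; negate both sides. So neg: x + 6 = 7.
Step 5. [x + 6 = 7] peel the +6: subtract 6 from each side. So sub: x = 1.

Answer: x ∈ {1}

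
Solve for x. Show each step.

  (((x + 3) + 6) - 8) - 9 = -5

Step 1. [(((x + 3) + 6) - 8) - 9 = -5] -9 is outermost — add 9 both sides. So sub: ((x + 3) + 6) - 8 = 4.
Step 2. [((x + 3) + 6) - 8 = 4] the outer -8 inverts by adding 8, so sub: (x + 3) + 6 = 12.
Step 3. [(x + 3) + 6 = 12] peel the +6: subtract 6 from each side ⇒ sub: x + 3 = 6.
Step 4. [x + 3 = 6] +3 is outermost — subtract 3 both sides ⇒ sub: x = 3.

Answer: x ∈ {3}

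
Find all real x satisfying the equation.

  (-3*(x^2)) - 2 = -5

Step 1. [(-3*(x^2)) - 2 = -5] -2 is outermost — add 2 both sides ⇒ sub: -3*(x^2) = -3.
Step 2. [-3*(x^2) = -3] -3 out front; divide by -3 ⇒ div: x^2 = 1.
Step 3. [x^2 = 1] √ both sides: 1 ≥ 0 gives two branches, so sqrt: x = 1 or -1.

Answer: x ∈ {-1, 1}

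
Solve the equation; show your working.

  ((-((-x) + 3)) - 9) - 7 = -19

Step 1. [((-((-x) + 3)) - 9) - 7 = -19] the outer -7 inverts by adding 7. So sub: (-((-x) + 3)) - 9 = -12.
Step 2. [(-((-x) + 3)) - 9 = -12] add 9: x sits inside (… - 9), so sub: -((-x) + 3) = -3.
Step 3. [-((-x) + 3) = -3] leading − — multiply by −1 ⇒ neg: (-x) + 3 = 3.
Step 4. [(-x) + 3 = 3] subtract 3: x sits inside (… + 3). So sub: -x = 0.
Step 5. [-x = 0] leading − — multiply by −1 ⇒ neg: x = 0.

Answer: x ∈ {0}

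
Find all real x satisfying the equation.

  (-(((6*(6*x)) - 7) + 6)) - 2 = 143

Step 1. [(-(((6*(6*x)) - 7) + 6)) - 2 = 143] peel the -2: add 2 from each side. So sub: -(((6*(6*x)) - 7) + 6) = 145.
Step 2. [-(((6*(6*x)) - 7) + 6) = 145] flip signs both sides. So neg: ((6*(6*x)) - 7) + 6 = -145.
Step 3. [((6*(6*x)) - 7) + 6 = -145] 6 comes off first (subtract 6). So sub: (6*(6*x)) - 7 = -151.
Step 4. [(6*(6*x)) - 7 = -151] add 7: x sits inside (… - 7), so sub: 6*(6*x) = -144.
Step 5. [6*(6*x) = -144] divide by the outer 6, so div: 6*x = -24.
Step 6. [6*x = -24] divide by the outer 6, so div: x = -4.

Answer: x ∈ {-4}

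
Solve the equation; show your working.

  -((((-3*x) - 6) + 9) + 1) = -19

Step 1. [-((((-3*x) - 6) + 9) + 1) = -19] flip signs both sides ⇒ neg: (((-3*x) - 6) + 9) + 1 = 19.
Step 2. [(((-3*x) - 6) + 9) + 1 = 19] +1 is outermost — subtract 1 both sides, so sub: ((-3*x) - 6) + 9 = 18.
Step 3. [((-3*x) - 6) + 9 = 18] +9 is outermost — subtract 9 both sides. So sub: (-3*x) - 6 = 9.
Step 4. [(-3*x) - 6 = 9] peel the -6: add 6 from each side, so sub: -3*x = 15.
Step 5. [-3*x = 15] divide by the outer -3, so div: x = -5.

Answer: x ∈ {-5}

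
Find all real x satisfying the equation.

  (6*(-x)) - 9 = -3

Step 1. [(6*(-x)) - 9 = -3] peel the -9: add 9 from each side, so sub: 6*(-x) = 6.
Step 2. [6*(-x) = 6] 6 out front; divide by 6, so div: -x = 1.
Step 3. [-x = 1] flip signs both sides. So neg: x = -1.

Answer: x ∈ {-1}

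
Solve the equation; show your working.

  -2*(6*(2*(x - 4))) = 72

Step 1. [-2*(6*(2*(x - 4))) = 72] leading coefficient -2: divide by -2 ⇒ div: 6*(2*(x - 4)) = -36.
Step 2. [6*(2*(x - 4)) = -36] 6 out front; divide by 6. So div: 2*(x - 4) = -6.
Step 3. [2*(x - 4) = -6] 2 out front; divide by 2. So div: x - 4 = -3.
Step 4. [x - 4 = -3] add 4: x sits inside (… - 4) ⇒ sub: x = 1.

Answer: x ∈ {1}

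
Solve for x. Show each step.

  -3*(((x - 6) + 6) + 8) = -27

Step 1. [-3*(((x - 6) + 6) + 8) = -27] -3 out front; divide by -3 ⇒ div: ((x - 6) + 6) + 8 = 9.
Step 2. [((x - 6) + 6) + 8 = 9] +8 is outermost — subtract 8 both sides. So sub: (x - 6) + 6 = 1.
Step 3. [(x - 6) + 6 = 1] 6 comes off first (subtract 6) ⇒ sub: x - 6 = -5.
Step 4. [x - 6 = -5] peel the -6: add 6 from each side. So sub: x = 1.

Answer: x ∈ {1}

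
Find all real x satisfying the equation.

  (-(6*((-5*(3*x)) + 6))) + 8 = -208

Step 1. [(-(6*((-5*(3*x)) + 6))) + 8 = -208] peel the +8: subtract 8 from each side ⇒ sub: -(6*((-5*(3*x)) + 6)) = -216.
Step 2. [-(6*((-5*(3*x)) + 6)) = -216] LHS negated; negate both sides, so neg: 6*((-5*(3*x)) + 6) = 216.
Step 3. [6*((-5*(3*x)) + 6) = 216] LHS = 6·(…); ÷6 both sides ⇒ div: (-5*(3*x)) + 6 = 36.
Step 4. [(-5*(3*x)) + 6 = 36] peel the +6: subtract 6 from each side, so sub: -5*(3*x) = 30.
Step 5. [-5*(3*x) = 30] leading coefficient -5: divide by -5, so div: 3*x = -6.
Step 6. [3*x = -6] leading coefficient 3: divide by 3 ⇒ div: x = -2.

Answer: x ∈ {-2}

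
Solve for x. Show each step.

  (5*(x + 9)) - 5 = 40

Step 1. [(5*(x + 9)) - 5 = 40] the outer -5 inverts by adding 5, so sub: 5*(x + 9) = 45.
Step 2. [5*(x + 9) = 45] 5·(inner) — divide through by 5, so div: x + 9 = 9.
Step 3. [x + 9 = 9] 9 comes off first (subtract 9), so sub: x = 0.

Answer: x ∈ {0}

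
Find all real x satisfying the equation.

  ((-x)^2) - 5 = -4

Step 1. [((-x)^2) - 5 = -4] peel the -5: add 5 from each side, so sub: (-x)^2 = 1.
Step 2. [(-x)^2 = 1] LHS squared, RHS 1 ≥ 0: apply √ (±). So sqrt: -x = 1 or -1.
Step 3. [-x = 1 or -1] flip signs both sides. So neg: x = -1 or 1.

Answer: x ∈ {-1, 1}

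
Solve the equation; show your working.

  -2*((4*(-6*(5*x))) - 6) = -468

Step 1. [-2*((4*(-6*(5*x))) - 6) = -468] LHS = -2·(…); ÷-2 both sides. So div: (4*(-6*(5*x))) - 6 = 234.
Step 2. [(4*(-6*(5*x))) - 6 = 234] -6 is outermost — add 6 both sides ⇒ sub: 4*(-6*(5*x)) = 240.
Step 3. [4*(-6*(5*x)) = 240] 4 out front; divide by 4, so div: -6*(5*x) = 60.
Step 4. [-6*(5*x) = 60] leading coefficient -6: divide by -6, so div: 5*x = -10.
Step 5. [5*x = -10] 5·(inner) — divide through by 5, so div: x = -2.

Answer: x ∈ {-2}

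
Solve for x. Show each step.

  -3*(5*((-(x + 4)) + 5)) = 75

Step 1. [-3*(5*((-(x + 4)) + 5)) = 75] -3 out front; divide by -3. So div: 5*((-(x + 4)) + 5) = -25.
Step 2. [5*((-(x + 4)) + 5) = -25] divide by the outer 5, so div: (-(x + 4)) + 5 = -5.
Step 3. [(-(x + 4)) + 5 = -5] the outer +5 inverts by subtracting 5 ⇒ sub: -(x + 4) = -10.
Step 4. [-(x + 4) = -10] leading − — multiply by −1, so neg: x + 4 = 10.
Step 5. [x + 4 = 10] 4 comes off first (subtract 4). So sub: x = 6.

Answer: x ∈ {6}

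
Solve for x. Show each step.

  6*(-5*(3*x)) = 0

Step 1. [6*(-5*(3*x)) = 0] leading coefficient 6: divide by 6. So div: -5*(3*x) = 0.
Step 2. [-5*(3*x) = 0] LHS = -5·(…); ÷-5 both sides. So div: 3*x = 0.
Step 3. [3*x = 0] 3 out front; divide by 3, so div: x = 0.

Answer: x ∈ {0}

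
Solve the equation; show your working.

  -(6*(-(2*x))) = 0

Step 1. [-(6*(-(2*x))) = 0] leading − — multiply by −1. So neg: 6*(-(2*x)) = 0.
Step 2. [6*(-(2*x)) = 0] 6 out front; divide by 6. So div: -(2*x) = 0.
Step 3. [-(2*x) = 0] LHS negated; negate both sides, so neg: 2*x = 0.
Step 4. [2*x = 0] LHS = 2·(…); ÷2 both sides. So div: x = 0.

Answer: x ∈ {0}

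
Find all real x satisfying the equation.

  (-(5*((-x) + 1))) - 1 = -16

Step 1. [(-(5*((-x) + 1))) - 1 = -16] -1 is outermost — add 1 both sides ⇒ sub: -(5*((-x) + 1)) = -15.
Step 2. [-(5*((-x) + 1)) = -15] leading − — multiply by −1, so neg: 5*((-x) + 1) = 15.
Step 3. [5*((-x) + 1) = 15] 5 out front; divide by 5, so div: (-x) + 1 = 3.
Step 4. [(-x) + 1 = 3] peel the +1: subtract 1 from each side, so sub: -x = 2.
Step 5. [-x = 2] LHS negated; negate both sides, so neg: x = -2.

Answer: x ∈ {-2}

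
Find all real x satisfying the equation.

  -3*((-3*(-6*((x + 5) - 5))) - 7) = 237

Step 1. [-3*((-3*(-6*((x + 5) - 5))) - 7) = 237] -3 out front; divide by -3. So div: (-3*(-6*((x + 5) - 5))) - 7 = -79.
Step 2. [(-3*(-6*((x + 5) - 5))) - 7 = -79] add 7: x sits inside (… - 7). So sub: -3*(-6*((x + 5) - 5)) = -72.
Step 3. [-3*(-6*((x + 5) - 5)) = -72] divide by the outer -3, so div: -6*((x + 5) - 5) = 24.
Step 4. [-6*((x + 5) - 5) = 24] -6 out front; divide by -6, so div: (x + 5) - 5 = -4.
Step 5. [(x + 5) - 5 = -4] 5 comes off first (add 5) ⇒ sub: x + 5 = 1.
Step 6. [x + 5 = 1] peel the +5: subtract 5 from each side ⇒ sub: x = -4.

Answer: x ∈ {-4}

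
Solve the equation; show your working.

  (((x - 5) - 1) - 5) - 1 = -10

Step 1. [(((x - 5) - 1) - 5) - 1 = -10] add 1: x sits inside (… - 1). So sub: ((x - 5) - 1) - 5 = -9.
Step 2. [((x - 5) - 1) - 5 = -9] the outer -5 inverts by adding 5 ⇒ sub: (x - 5) - 1 = -4.
Step 3. [(x - 5) - 1 = -4] add 1: x sits inside (… - 1), so sub: x - 5 = -3.
Step 4. [x - 5 = -3] 5 comes off first (add 5) ⇒ sub: x = 2.

Answer: x ∈ {2}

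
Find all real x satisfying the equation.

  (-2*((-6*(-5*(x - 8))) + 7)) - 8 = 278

Step 1. [(-2*((-6*(-5*(x - 8))) + 7)) - 8 = 278] the outer -8 inverts by adding 8 ⇒ sub: -2*((-6*(-5*(x - 8))) + 7) = 286.
Step 2. [-2*((-6*(-5*(x - 8))) + 7) = 286] -2 out front; divide by -2 ⇒ div: (-6*(-5*(x - 8))) + 7 = -143.
Step 3. [(-6*(-5*(x - 8))) + 7 = -143] subtract 7: x sits inside (… + 7), so sub: -6*(-5*(x - 8)) = -150.
Step 4. [-6*(-5*(x - 8)) = -150] divide by the outer -6. So div: -5*(x - 8) = 25.
Step 5. [-5*(x - 8) = 25] leading coefficient -5: divide by -5. So div: x - 8 = -5.
Step 6. [x - 8 = -5] 8 comes off first (add 8). So sub: x = 3.

Answer: x ∈ {3}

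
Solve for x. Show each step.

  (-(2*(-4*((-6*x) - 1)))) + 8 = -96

Step 1. [(-(2*(-4*((-6*x) - 1)))) + 8 = -96] subtract 8: x sits inside (… + 8), so sub: -(2*(-4*((-6*x) - 1))) = -104.
Step 2. [-(2*(-4*((-6*x) - 1))) = -104] leading − — multiply by −1, so neg: 2*(-4*((-6*x) - 1)) = 104.
Step 3. [2*(-4*((-6*x) - 1)) = 104] LHS = 2·(…); ÷2 both sides, so div: -4*((-6*x) - 1) = 52.
Step 4. [-4*((-6*x) - 1) = 52] divide by the outer -4. So div: (-6*x) - 1 = -13.
Step 5. [(-6*x) - 1 = -13] the outer -1 inverts by adding 1, so sub: -6*x = -12.
Step 6. [-6*x = -12] leading coefficient -6: divide by -6. So div: x = 2.

Answer: x ∈ {2}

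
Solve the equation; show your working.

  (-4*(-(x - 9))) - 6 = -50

Step 1. [(-4*(-(x - 9))) - 6 = -50] 6 comes off first (add 6) ⇒ sub: -4*(-(x - 9)) = -44.
Step 2. [-4*(-(x - 9)) = -44] -4·(inner) — divide through by -4, so div: -(x - 9) = 11.
Step 3. [-(x - 9) = 11] LHS negated; negate both sides. So neg: x - 9 = -11.
Step 4. [x - 9 = -11] add 9: x sits inside (… - 9), so sub: x = -2.

Answer: x ∈ {-2}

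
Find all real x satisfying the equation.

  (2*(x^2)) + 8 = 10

Step 1. [(2*(x^2)) + 8 = 10] 2 | LHS and 2 | 10: pull 2 out, so factor: (x^2) + 4 = 5.
Step 2. [(x^2) + 4 = 5] the outer +4 inverts by subtracting 4. So sub: x^2 = 1.
Step 3. [x^2 = 1] √ both sides: 1 ≥ 0 gives two branches. So sqrt: x = 1 or -1.

Answer: x ∈ {-1, 1}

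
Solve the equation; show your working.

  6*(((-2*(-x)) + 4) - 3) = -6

Step 1. [6*(((-2*(-x)) + 4) - 3) = -6] leading coefficient 6: divide by 6. So div: ((-2*(-x)) + 4) - 3 = -1.
Step 2. [((-2*(-x)) + 4) - 3 = -1] -3 is outermost — add 3 both sides ⇒ sub: (-2*(-x)) + 4 = 2.
Step 3. [(-2*(-x)) + 4 = 2] common factor -2 (LHS and 2) — divide through, so factor: (-x) - 2 = -1.
Step 4. [(-x) - 2 = -1] peel the -2: add 2 from each side ⇒ sub: -x = 1.
Step 5. [-x = 1] flip signs both sides, so neg: x = -1.

Answer: x ∈ {-1}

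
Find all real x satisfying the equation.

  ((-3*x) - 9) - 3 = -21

Step 1. [((-3*x) - 9) - 3 = -21] add 3: x sits inside (… - 3). So sub: (-3*x) - 9 = -18.
Step 2. [(-3*x) - 9 = -18] 9 comes off first (add 9), so sub: -3*x = -9.
Step 3. [-3*x = -9] divide by the outer -3 ⇒ div: x = 3.

Answer: x ∈ {3}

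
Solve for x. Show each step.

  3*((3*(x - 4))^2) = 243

Step 1. [3*((3*(x - 4))^2) = 243] leading coefficient 3: divide by 3 ⇒ div: (3*(x - 4))^2 = 81.
Step 2. [(3*(x - 4))^2 = 81] 81 ≥ 0, LHS is (·)² — take ±√. So sqrt: 3*(x - 4) = 9 or -9.
Step 3. [3*(x - 4) = 9 or -9] LHS = 3·(…); ÷3 both sides. So div: x - 4 = 3 or -3.
Step 4. [x - 4 = 3 or -3] peel the -4: add 4 from each side. So sub: x = 7 or 1.

Answer: x ∈ {1, 7}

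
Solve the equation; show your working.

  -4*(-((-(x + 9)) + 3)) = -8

Step 1. [-4*(-((-(x + 9)) + 3)) = -8] divide by the outer -4, so div: -((-(x + 9)) + 3) = 2.
Step 2. [-((-(x + 9)) + 3) = 2] leading − — multiply by −1. So neg: (-(x + 9)) + 3 = -2.
Step 3. [(-(x + 9)) + 3 = -2] +3 is outermost — subtract 3 both sides. So sub: -(x + 9) = -5.
Step 4. [-(x + 9) = -5] LHS negated; negate both sides. So neg: x + 9 = 5.
Step 5. [x + 9 = 5] +9 is outermost — subtract 9 both sides, so sub: x = -4.

Answer: x ∈ {-4}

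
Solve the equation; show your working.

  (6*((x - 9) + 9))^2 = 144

Step 1. [(6*((x - 9) + 9))^2 = 144] LHS squared, RHS 144 ≥ 0: apply √ (±). So sqrt: 6*((x - 9) + 9) = 12 or -12.
Step 2. [6*((x - 9) + 9) = 12 or -12] 6 out front; divide by 6. So div: (x - 9) + 9 = 2 or -2.
Step 3. [(x - 9) + 9 = 2 or -2] peel the +9: subtract 9 from each side, so sub: x - 9 = -7 or -11.
Step 4. [x - 9 = -7 or -11] the outer -9 inverts by adding 9 ⇒ sub: x = 2 or -2.

Answer: x ∈ {-2, 2}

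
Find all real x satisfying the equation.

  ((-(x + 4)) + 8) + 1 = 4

Step 1. [((-(x + 4)) + 8) + 1 = 4] the outer +1 inverts by subtracting 1 ⇒ sub: (-(x + 4)) + 8 = 3.
Step 2. [(-(x + 4)) + 8 = 3] +8 is outermost — subtract 8 both sides, so sub: -(x + 4) = -5.
Step 3. [-(x + 4) = -5] flip signs both sides, so neg: x + 4 = 5.
Step 4. [x + 4 = 5] the outer +4 inverts by subtracting 4. So sub: x = 1.

Answer: x ∈ {1}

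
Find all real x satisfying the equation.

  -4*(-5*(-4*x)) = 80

Step 1. [-4*(-5*(-4*x)) = 80] LHS = -4·(…); ÷-4 both sides, so div: -5*(-4*x) = -20.
Step 2. [-5*(-4*x) = -20] divide by the outer -5, so div: -4*x = 4.
Step 3. [-4*x = 4] divide by the outer -4. So div: x = -1.

Answer: x ∈ {-1}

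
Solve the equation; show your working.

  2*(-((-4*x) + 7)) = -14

Step 1. [2*(-((-4*x) + 7)) = -14] divide by the outer 2. So div: -((-4*x) + 7) = -7.
Step 2. [-((-4*x) + 7) = -7] LHS negated; negate both sides, so neg: (-4*x) + 7 = 7.
Step 3. [(-4*x) + 7 = 7] 7 comes off first (subtract 7) ⇒ sub: -4*x = 0.
Step 4. [-4*x = 0] -4 out front; divide by -4. So div: x = 0.

Answer: x ∈ {0}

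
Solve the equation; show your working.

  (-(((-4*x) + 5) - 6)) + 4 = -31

Step 1. [(-(((-4*x) + 5) - 6)) + 4 = -31] 4 comes off first (subtract 4) ⇒ sub: -(((-4*x) + 5) - 6) = -35.
Step 2. [-(((-4*x) + 5) - 6) = -35] leading − — multiply by −1 ⇒ neg: ((-4*x) + 5) - 6 = 35.
Step 3. [((-4*x) + 5) - 6 = 35] add 6: x sits inside (… - 6), so sub: (-4*x) + 5 = 41.
Step 4. [(-4*x) + 5 = 41] peel the +5: subtract 5 from each side, so sub: -4*x = 36.
Step 5. [-4*x = 36] divide by the outer -4, so div: x = -9.

Answer: x ∈ {-9}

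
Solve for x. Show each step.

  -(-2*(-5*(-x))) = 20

Step 1. [-(-2*(-5*(-x))) = 20] leading − — multiply by −1 ⇒ neg: -2*(-5*(-x)) = -20.
Step 2. [-2*(-5*(-x)) = -20] -2 out front; divide by -2 ⇒ div: -5*(-x) = 10.
Step 3. [-5*(-x) = 10] LHS = -5·(…); ÷-5 both sides, so div: -x = -2.
Step 4. [-x = -2] flip signs both sides. So neg: x = 2.

Answer: x ∈ {2}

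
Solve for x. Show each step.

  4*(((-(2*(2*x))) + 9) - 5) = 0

Step 1. [4*(((-(2*(2*x))) + 9) - 5) = 0] LHS = 4·(…); ÷4 both sides, so div: ((-(2*(2*x))) + 9) - 5 = 0.
Step 2. [((-(2*(2*x))) + 9) - 5 = 0] peel the -5: add 5 from each side ⇒ sub: (-(2*(2*x))) + 9 = 5.
Step 3. [(-(2*(2*x))) + 9 = 5] subtract 9: x sits inside (… + 9) ⇒ sub: -(2*(2*x)) = -4.
Step 4. [-(2*(2*x)) = -4] leading − — multiply by −1 ⇒ neg: 2*(2*x) = 4.
Step 5. [2*(2*x) = 4] LHS = 2·(…); ÷2 both sides. So div: 2*x = 2.
Step 6. [2*x = 2] 2·(inner) — divide through by 2. So div: x = 1.

Answer: x ∈ {1}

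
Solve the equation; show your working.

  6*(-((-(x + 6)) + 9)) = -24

Step 1. [6*(-((-(x + 6)) + 9)) = -24] LHS = 6·(…); ÷6 both sides ⇒ div: -((-(x + 6)) + 9) = -4.
Step 2. [-((-(x + 6)) + 9) = -4] flip signs both sides, so neg: (-(x + 6)) + 9 = 4.
Step 3. [(-(x + 6)) + 9 = 4] subtract 9: x sits inside (… + 9) ⇒ sub: -(x + 6) = -5.
Step 4. [-(x + 6) = -5] leading − — multiply by −1 ⇒ neg: x + 6 = 5.
Step 5. [x + 6 = 5] the outer +6 inverts by subtracting 6. So sub: x = -1.

Answer: x ∈ {-1}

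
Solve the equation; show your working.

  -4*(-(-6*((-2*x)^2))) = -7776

Step 1. [-4*(-(-6*((-2*x)^2))) = -7776] -4·(inner) — divide through by -4. So div: -(-6*((-2*x)^2)) = 1944.
Step 2. [-(-6*((-2*x)^2)) = 1944] leading − — multiply by −1 ⇒ neg: -6*((-2*x)^2) = -1944.
Step 3. [-6*((-2*x)^2) = -1944] LHS = -6·(…); ÷-6 both sides. So div: (-2*x)^2 = 324.
Step 4. [(-2*x)^2 = 324] LHS squared, RHS 324 ≥ 0: apply √ (±), so sqrt: -2*x = 18 or -18.
Step 5. [-2*x = 18 or -18] divide by the outer -2. So div: x = -9 or 9.

Answer: x ∈ {-9, 9}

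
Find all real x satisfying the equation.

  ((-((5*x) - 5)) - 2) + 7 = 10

Step 1. [((-((5*x) - 5)) - 2) + 7 = 10] +7 is outermost — subtract 7 both sides. So sub: (-((5*x) - 5)) - 2 = 3.
Step 2. [(-((5*x) - 5)) - 2 = 3] 2 comes off first (add 2), so sub: -((5*x) - 5) = 5.
Step 3. [-((5*x) - 5) = 5] flip signs both sides. So neg: (5*x) - 5 = -5.
Step 4. [(5*x) - 5 = -5] add 5: x sits inside (… - 5) ⇒ sub: 5*x = 0.
Step 5. [5*x = 0] 5·(inner) — divide through by 5 ⇒ div: x = 0.

Answer: x ∈ {0}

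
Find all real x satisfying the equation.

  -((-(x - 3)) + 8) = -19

Step 1. [-((-(x - 3)) + 8) = -19] LHS negated; negate both sides. So neg: (-(x - 3)) + 8 = 19.
Step 2. [(-(x - 3)) + 8 = 19] subtract 8: x sits inside (… + 8). So sub: -(x - 3) = 11.
Step 3. [-(x - 3) = 11] LHS negated; negate both sides. So neg: x - 3 = -11.
Step 4. [x - 3 = -11] the outer -3 inverts by adding 3. So sub: x = -8.

Answer: x ∈ {-8}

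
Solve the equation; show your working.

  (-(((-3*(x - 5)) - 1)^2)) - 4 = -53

Step 1. [(-(((-3*(x - 5)) - 1)^2)) - 4 = -53] 4 comes off first (add 4). So sub: -(((-3*(x - 5)) - 1)^2) = -49.
Step 2. [-(((-3*(x - 5)) - 1)^2) = -49] LHS negated; negate both sides. So neg: ((-3*(x - 5)) - 1)^2 = 49.
Step 3. [((-3*(x - 5)) - 1)^2 = 49] √ both sides: 49 ≥ 0 gives two branches, so sqrt: (-3*(x - 5)) - 1 = 7 or -7.
Step 4. [(-3*(x - 5)) - 1 = 7 or -7] peel the -1: add 1 from each side ⇒ sub: -3*(x - 5) = 8 or -6.
Step 5. [-3*(x - 5) = 8 or -6] -3 out front; divide by -3. So div: x - 5 = -8/3 or 2.
Step 6. [x - 5 = -8/3 or 2] add 5: x sits inside (… - 5). So sub: x = 7/3 or 7.

Answer: x ∈ {7/3, 7}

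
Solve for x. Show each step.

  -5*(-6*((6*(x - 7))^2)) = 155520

Step 1. [-5*(-6*((6*(x - 7))^2)) = 155520] LHS = -5·(…); ÷-5 both sides, so div: -6*((6*(x - 7))^2) = -31104.
Step 2. [-6*((6*(x - 7))^2) = -31104] leading coefficient -6: divide by -6. So div: (6*(x - 7))^2 = 5184.
Step 3. [(6*(x - 7))^2 = 5184] √ both sides: 5184 ≥ 0 gives two branches, so sqrt: 6*(x - 7) = 72 or -72.
Step 4. [6*(x - 7) = 72 or -72] divide by the outer 6, so div: x - 7 = 12 or -12.
Step 5. [x - 7 = 12 or -12] peel the -7: add 7 from each side ⇒ sub: x = 19 or -5.

Answer: x ∈ {-5, 19}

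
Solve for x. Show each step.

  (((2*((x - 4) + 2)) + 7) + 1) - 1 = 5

Step 1. [(((2*((x - 4) + 2)) + 7) + 1) - 1 = 5] the outer -1 inverts by adding 1. So sub: ((2*((x - 4) + 2)) + 7) + 1 = 6.
Step 2. [((2*((x - 4) + 2)) + 7) + 1 = 6] subtract 1: x sits inside (… + 1) ⇒ sub: (2*((x - 4) + 2)) + 7 = 5.
Step 3. [(2*((x - 4) + 2)) + 7 = 5] subtract 7: x sits inside (… + 7), so sub: 2*((x - 4) + 2) = -2.
Step 4. [2*((x - 4) + 2) = -2] leading coefficient 2: divide by 2 ⇒ div: (x - 4) + 2 = -1.
Step 5. [(x - 4) + 2 = -1] 2 comes off first (subtract 2) ⇒ sub: x - 4 = -3.
Step 6. [x - 4 = -3] add 4: x sits inside (… - 4) ⇒ sub: x = 1.

Answer: x ∈ {1}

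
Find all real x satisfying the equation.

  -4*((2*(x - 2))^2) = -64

Step 1. [-4*((2*(x - 2))^2) = -64] -4·(inner) — divide through by -4. So div: (2*(x - 2))^2 = 16.
Step 2. [(2*(x - 2))^2 = 16] √ both sides: 16 ≥ 0 gives two branches ⇒ sqrt: 2*(x - 2) = 4 or -4.
Step 3. [2*(x - 2) = 4 or -4] LHS = 2·(…); ÷2 both sides ⇒ div: x - 2 = 2 or -2.
Step 4. [x - 2 = 2 or -2] 2 comes off first (add 2). So sub: x = 4 or 0.

Answer: x ∈ {0, 4}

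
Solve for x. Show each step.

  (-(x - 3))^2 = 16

Step 1. [(-(x - 3))^2 = 16] √ both sides: 16 ≥ 0 gives two branches ⇒ sqrt: -(x - 3) = 4 or -4.
Step 2. [-(x - 3) = 4 or -4] flip signs both sides ⇒ neg: x - 3 = -4 or 4.
Step 3. [x - 3 = -4 or 4] the outer -3 inverts by adding 3 ⇒ sub: x = -1 or 7.

Answer: x ∈ {-1, 7}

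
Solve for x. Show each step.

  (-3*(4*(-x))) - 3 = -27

Step 1. [(-3*(4*(-x))) - 3 = -27] common factor -3 (LHS and -27) — divide through, so factor: (4*(-x)) + 1 = 9.
Step 2. [(4*(-x)) + 1 = 9] +1 is outermost — subtract 1 both sides, so sub: 4*(-x) = 8.
Step 3. [4*(-x) = 8] divide by the outer 4, so div: -x = 2.
Step 4. [-x = 2] LHS negated; negate both sides. So neg: x = -2.

Answer: x ∈ {-2}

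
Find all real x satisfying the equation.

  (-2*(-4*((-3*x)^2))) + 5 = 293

Step 1. [(-2*(-4*((-3*x)^2))) + 5 = 293] peel the +5: subtract 5 from each side. So sub: -2*(-4*((-3*x)^2)) = 288.
Step 2. [-2*(-4*((-3*x)^2)) = 288] leading coefficient -2: divide by -2 ⇒ div: -4*((-3*x)^2) = -144.
Step 3. [-4*((-3*x)^2) = -144] divide by the outer -4. So div: (-3*x)^2 = 36.
Step 4. [(-3*x)^2 = 36] LHS squared, RHS 36 ≥ 0: apply √ (±), so sqrt: -3*x = 6 or -6.
Step 5. [-3*x = 6 or -6] -3·(inner) — divide through by -3, so div: x = -2 or 2.

Answer: x ∈ {-2, 2}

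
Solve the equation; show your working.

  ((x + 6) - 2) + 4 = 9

Step 1. [((x + 6) - 2) + 4 = 9] peel the +4: subtract 4 from each side ⇒ sub: (x + 6) - 2 = 5.
Step 2. [(x + 6) - 2 = 5] 2 comes off first (add 2), so sub: x + 6 = 7.
Step 3. [x + 6 = 7] peel the +6: subtract 6 from each side. So sub: x = 1.

Answer: x ∈ {1}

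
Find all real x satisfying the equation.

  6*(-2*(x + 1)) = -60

Step 1. [6*(-2*(x + 1)) = -60] divide by the outer 6, so div: -2*(x + 1) = -10.
Step 2. [-2*(x + 1) = -10] leading coefficient -2: divide by -2, so div: x + 1 = 5.
Step 3. [x + 1 = 5] +1 is outermost — subtract 1 both sides, so sub: x = 4.

Answer: x ∈ {4}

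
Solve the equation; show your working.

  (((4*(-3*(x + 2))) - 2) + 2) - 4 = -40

Step 1. [(((4*(-3*(x + 2))) - 2) + 2) - 4 = -40] peel the -4: add 4 from each side. So sub: ((4*(-3*(x + 2))) - 2) + 2 = -36.
Step 2. [((4*(-3*(x + 2))) - 2) + 2 = -36] the outer +2 inverts by subtracting 2, so sub: (4*(-3*(x + 2))) - 2 = -38.
Step 3. [(4*(-3*(x + 2))) - 2 = -38] 2 comes off first (add 2). So sub: 4*(-3*(x + 2)) = -36.
Step 4. [4*(-3*(x + 2)) = -36] divide by the outer 4 ⇒ div: -3*(x + 2) = -9.
Step 5. [-3*(x + 2) = -9] LHS = -3·(…); ÷-3 both sides. So div: x + 2 = 3.
Step 6. [x + 2 = 3] the outer +2 inverts by subtracting 2 ⇒ sub: x = 1.

Answer: x ∈ {1}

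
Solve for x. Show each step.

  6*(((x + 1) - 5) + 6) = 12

Step 1. [6*(((x + 1) - 5) + 6) = 12] divide by the outer 6, so div: ((x + 1) - 5) + 6 = 2.
Step 2. [((x + 1) - 5) + 6 = 2] subtract 6: x sits inside (… + 6). So sub: (x + 1) - 5 = -4.
Step 3. [(x + 1) - 5 = -4] -5 is outermost — add 5 both sides ⇒ sub: x + 1 = 1.
Step 4. [x + 1 = 1] 1 comes off first (subtract 1). So sub: x = 0.

Answer: x ∈ {0}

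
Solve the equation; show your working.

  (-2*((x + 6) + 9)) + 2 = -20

Step 1. [(-2*((x + 6) + 9)) + 2 = -20] common factor -2 (LHS and -20) — divide through. So factor: ((x + 6) + 9) - 1 = 10.
Step 2. [((x + 6) + 9) - 1 = 10] add 1: x sits inside (… - 1), so sub: (x + 6) + 9 = 11.
Step 3. [(x + 6) + 9 = 11] the outer +9 inverts by subtracting 9 ⇒ sub: x + 6 = 2.
Step 4. [x + 6 = 2] +6 is outermost — subtract 6 both sides ⇒ sub: x = -4.

Answer: x ∈ {-4}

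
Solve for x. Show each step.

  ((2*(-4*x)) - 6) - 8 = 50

Step 1. [((2*(-4*x)) - 6) - 8 = 50] peel the -8: add 8 from each side. So sub: (2*(-4*x)) - 6 = 58.
Step 2. [(2*(-4*x)) - 6 = 58] the outer -6 inverts by adding 6, so sub: 2*(-4*x) = 64.
Step 3. [2*(-4*x) = 64] 2 out front; divide by 2. So div: -4*x = 32.
Step 4. [-4*x = 32] LHS = -4·(…); ÷-4 both sides. So div: x = -8.

Answer: x ∈ {-8}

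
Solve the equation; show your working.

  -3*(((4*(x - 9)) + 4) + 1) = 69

Step 1. [-3*(((4*(x - 9)) + 4) + 1) = 69] -3 out front; divide by -3, so div: ((4*(x - 9)) + 4) + 1 = -23.
Step 2. [((4*(x - 9)) + 4) + 1 = -23] the outer +1 inverts by subtracting 1. So sub: (4*(x - 9)) + 4 = -24.
Step 3. [(4*(x - 9)) + 4 = -24] the outer +4 inverts by subtracting 4, so sub: 4*(x - 9) = -28.
Step 4. [4*(x - 9) = -28] LHS = 4·(…); ÷4 both sides ⇒ div: x - 9 = -7.
Step 5. [x - 9 = -7] the outer -9 inverts by adding 9, so sub: x = 2.

Answer: x ∈ {2}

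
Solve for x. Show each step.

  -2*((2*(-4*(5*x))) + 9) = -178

Step 1. [-2*((2*(-4*(5*x))) + 9) = -178] -2·(inner) — divide through by -2 ⇒ div: (2*(-4*(5*x))) + 9 = 89.
Step 2. [(2*(-4*(5*x))) + 9 = 89] 9 comes off first (subtract 9), so sub: 2*(-4*(5*x)) = 80.
Step 3. [2*(-4*(5*x)) = 80] LHS = 2·(…); ÷2 both sides. So div: -4*(5*x) = 40.
Step 4. [-4*(5*x) = 40] divide by the outer -4. So div: 5*x = -10.
Step 5. [5*x = -10] 5·(inner) — divide through by 5. So div: x = -2.

Answer: x ∈ {-2}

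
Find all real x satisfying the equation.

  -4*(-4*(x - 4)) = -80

Step 1. [-4*(-4*(x - 4)) = -80] -4 out front; divide by -4 ⇒ div: -4*(x - 4) = 20.
Step 2. [-4*(x - 4) = 20] LHS = -4·(…); ÷-4 both sides. So div: x - 4 = -5.
Step 3. [x - 4 = -5] the outer -4 inverts by adding 4, so sub: x = -1.

Answer: x ∈ {-1}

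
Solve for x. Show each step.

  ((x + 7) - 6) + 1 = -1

Step 1. [((x + 7) - 6) + 1 = -1] 1 comes off first (subtract 1). So sub: (x + 7) - 6 = -2.
Step 2. [(x + 7) - 6 = -2] 6 comes off first (add 6), so sub: x + 7 = 4.
Step 3. [x + 7 = 4] peel the +7: subtract 7 from each side ⇒ sub: x = -3.

Answer: x ∈ {-3}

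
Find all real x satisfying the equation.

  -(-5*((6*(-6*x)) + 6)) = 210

Step 1. [-(-5*((6*(-6*x)) + 6)) = 210] LHS negated; negate both sides, so neg: -5*((6*(-6*x)) + 6) = -210.
Step 2. [-5*((6*(-6*x)) + 6) = -210] -5·(inner) — divide through by -5, so div: (6*(-6*x)) + 6 = 42.
Step 3. [(6*(-6*x)) + 6 = 42] 6 divides every term; factor it out, so factor: (-6*x) + 1 = 7.
Step 4. [(-6*x) + 1 = 7] 1 comes off first (subtract 1), so sub: -6*x = 6.
Step 5. [-6*x = 6] leading coefficient -6: divide by -6 ⇒ div: x = -1.

Answer: x ∈ {-1}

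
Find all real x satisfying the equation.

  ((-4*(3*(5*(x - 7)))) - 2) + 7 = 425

Step 1. [((-4*(3*(5*(x - 7)))) - 2) + 7 = 425] peel the +7: subtract 7 from each side. So sub: (-4*(3*(5*(x - 7)))) - 2 = 418.
Step 2. [(-4*(3*(5*(x - 7)))) - 2 = 418] 2 comes off first (add 2). So sub: -4*(3*(5*(x - 7))) = 420.
Step 3. [-4*(3*(5*(x - 7))) = 420] -4 out front; divide by -4, so div: 3*(5*(x - 7)) = -105.
Step 4. [3*(5*(x - 7)) = -105] divide by the outer 3, so div: 5*(x - 7) = -35.
Step 5. [5*(x - 7) = -35] 5 out front; divide by 5. So div: x - 7 = -7.
Step 6. [x - 7 = -7] add 7: x sits inside (… - 7) ⇒ sub: x = 0.

Answer: x ∈ {0}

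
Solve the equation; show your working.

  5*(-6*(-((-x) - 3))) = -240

Step 1. [5*(-6*(-((-x) - 3))) = -240] 5 out front; divide by 5. So div: -6*(-((-x) - 3)) = -48.
Step 2. [-6*(-((-x) - 3)) = -48] divide by the outer -6, so div: -((-x) - 3) = 8.
Step 3. [-((-x) - 3) = 8] LHS negated; negate both sides, so neg: (-x) - 3 = -8.
Step 4. [(-x) - 3 = -8] 3 comes off first (add 3). So sub: -x = -5.
Step 5. [-x = -5] LHS negated; negate both sides. So neg: x = 5.

Answer: x ∈ {5}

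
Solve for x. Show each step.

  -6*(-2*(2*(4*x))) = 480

Step 1. [-6*(-2*(2*(4*x))) = 480] -6 out front; divide by -6. So div: -2*(2*(4*x)) = -80.
Step 2. [-2*(2*(4*x)) = -80] -2·(inner) — divide through by -2 ⇒ div: 2*(4*x) = 40.
Step 3. [2*(4*x) = 40] leading coefficient 2: divide by 2, so div: 4*x = 20.
Step 4. [4*x = 20] 4 out front; divide by 4 ⇒ div: x = 5.

Answer: x ∈ {5}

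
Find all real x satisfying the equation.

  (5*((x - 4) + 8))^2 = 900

Step 1. [(5*((x - 4) + 8))^2 = 900] √ both sides: 900 ≥ 0 gives two branches. So sqrt: 5*((x - 4) + 8) = 30 or -30.
Step 2. [5*((x - 4) + 8) = 30 or -30] leading coefficient 5: divide by 5, so div: (x - 4) + 8 = 6 or -6.
Step 3. [(x - 4) + 8 = 6 or -6] +8 is outermost — subtract 8 both sides ⇒ sub: x - 4 = -2 or -14.
Step 4. [x - 4 = -2 or -14] the outer -4 inverts by adding 4, so sub: x = 2 or -10.

Answer: x ∈ {-10, 2}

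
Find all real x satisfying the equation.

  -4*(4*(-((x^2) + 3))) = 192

Step 1. [-4*(4*(-((x^2) + 3))) = 192] LHS = -4·(…); ÷-4 both sides. So div: 4*(-((x^2) + 3)) = -48.
Step 2. [4*(-((x^2) + 3)) = -48] 4 out front; divide by 4, so div: -((x^2) + 3) = -12.
Step 3. [-((x^2) + 3) = -12] LHS negated; negate both sides. So neg: (x^2) + 3 = 12.
Step 4. [(x^2) + 3 = 12] +3 is outermost — subtract 3 both sides ⇒ sub: x^2 = 9.
Step 5. [x^2 = 9] LHS squared, RHS 9 ≥ 0: apply √ (±), so sqrt: x = 3 or -3.

Answer: x ∈ {-3, 3}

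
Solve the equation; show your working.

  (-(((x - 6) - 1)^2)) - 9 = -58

Step 1. [(-(((x - 6) - 1)^2)) - 9 = -58] the outer -9 inverts by adding 9. So sub: -(((x - 6) - 1)^2) = -49.
Step 2. [-(((x - 6) - 1)^2) = -49] leading − — multiply by −1. So neg: ((x - 6) - 1)^2 = 49.
Step 3. [((x - 6) - 1)^2 = 49] √ both sides: 49 ≥ 0 gives two branches. So sqrt: (x - 6) - 1 = 7 or -7.
Step 4. [(x - 6) - 1 = 7 or -7] peel the -1: add 1 from each side ⇒ sub: x - 6 = 8 or -6.
Step 5. [x - 6 = 8 or -6] the outer -6 inverts by adding 6. So sub: x = 14 or 0.

Answer: x ∈ {0, 14}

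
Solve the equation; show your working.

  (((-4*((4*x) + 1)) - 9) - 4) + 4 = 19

Step 1. [(((-4*((4*x) + 1)) - 9) - 4) + 4 = 19] peel the +4: subtract 4 from each side ⇒ sub: ((-4*((4*x) + 1)) - 9) - 4 = 15.
Step 2. [((-4*((4*x) + 1)) - 9) - 4 = 15] peel the -4: add 4 from each side, so sub: (-4*((4*x) + 1)) - 9 = 19.
Step 3. [(-4*((4*x) + 1)) - 9 = 19] -9 is outermost — add 9 both sides. So sub: -4*((4*x) + 1) = 28.
Step 4. [-4*((4*x) + 1) = 28] -4·(inner) — divide through by -4 ⇒ div: (4*x) + 1 = -7.
Step 5. [(4*x) + 1 = -7] peel the +1: subtract 1 from each side ⇒ sub: 4*x = -8.
Step 6. [4*x = -8] 4 out front; divide by 4, so div: x = -2.

Answer: x ∈ {-2}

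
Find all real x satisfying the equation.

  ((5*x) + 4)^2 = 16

Step 1. [((5*x) + 4)^2 = 16] 16 ≥ 0, LHS is (·)² — take ±√ ⇒ sqrt: (5*x) + 4 = 4 or -4.
Step 2. [(5*x) + 4 = 4 or -4] the outer +4 inverts by subtracting 4 ⇒ sub: 5*x = 0 or -8.
Step 3. [5*x = 0 or -8] leading coefficient 5: divide by 5 ⇒ div: x = 0 or -8/5.

Answer: x ∈ {-8/5, 0}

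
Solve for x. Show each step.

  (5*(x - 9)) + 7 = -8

Step 1. [(5*(x - 9)) + 7 = -8] subtract 7: x sits inside (… + 7) ⇒ sub: 5*(x - 9) = -15.
Step 2. [5*(x - 9) = -15] divide by the outer 5 ⇒ div: x - 9 = -3.
Step 3. [x - 9 = -3] -9 is outermost — add 9 both sides ⇒ sub: x = 6.

Answer: x ∈ {6}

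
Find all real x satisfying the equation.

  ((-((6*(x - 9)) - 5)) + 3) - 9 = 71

Step 1. [((-((6*(x - 9)) - 5)) + 3) - 9 = 71] peel the -9: add 9 from each side, so sub: (-((6*(x - 9)) - 5)) + 3 = 80.
Step 2. [(-((6*(x - 9)) - 5)) + 3 = 80] 3 comes off first (subtract 3). So sub: -((6*(x - 9)) - 5) = 77.
Step 3. [-((6*(x - 9)) - 5) = 77] flip signs both sides, so neg: (6*(x - 9)) - 5 = -77.
Step 4. [(6*(x - 9)) - 5 = -77] 5 comes off first (add 5) ⇒ sub: 6*(x - 9) = -72.
Step 5. [6*(x - 9) = -72] 6 out front; divide by 6 ⇒ div: x - 9 = -12.
Step 6. [x - 9 = -12] peel the -9: add 9 from each side ⇒ sub: x = -3.

Answer: x ∈ {-3}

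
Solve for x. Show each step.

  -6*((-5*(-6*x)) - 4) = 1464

Step 1. [-6*((-5*(-6*x)) - 4) = 1464] leading coefficient -6: divide by -6 ⇒ div: (-5*(-6*x)) - 4 = -244.
Step 2. [(-5*(-6*x)) - 4 = -244] peel the -4: add 4 from each side, so sub: -5*(-6*x) = -240.
Step 3. [-5*(-6*x) = -240] LHS = -5·(…); ÷-5 both sides. So div: -6*x = 48.
Step 4. [-6*x = 48] leading coefficient -6: divide by -6. So div: x = -8.

Answer: x ∈ {-8}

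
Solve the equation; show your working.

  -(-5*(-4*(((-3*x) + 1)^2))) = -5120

Step 1. [-(-5*(-4*(((-3*x) + 1)^2))) = -5120] leading − — multiply by −1. So neg: -5*(-4*(((-3*x) + 1)^2)) = 5120.
Step 2. [-5*(-4*(((-3*x) + 1)^2)) = 5120] -5·(inner) — divide through by -5. So div: -4*(((-3*x) + 1)^2) = -1024.
Step 3. [-4*(((-3*x) + 1)^2) = -1024] divide by the outer -4 ⇒ div: ((-3*x) + 1)^2 = 256.
Step 4. [((-3*x) + 1)^2 = 256] LHS squared, RHS 256 ≥ 0: apply √ (±) ⇒ sqrt: (-3*x) + 1 = 16 or -16.
Step 5. [(-3*x) + 1 = 16 or -16] 1 comes off first (subtract 1), so sub: -3*x = 15 or -17.
Step 6. [-3*x = 15 or -17] -3 out front; divide by -3, so div: x = -5 or 17/3.

Answer: x ∈ {-5, 17/3}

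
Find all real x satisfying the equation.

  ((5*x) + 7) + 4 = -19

Step 1. [((5*x) + 7) + 4 = -19] subtract 4: x sits inside (… + 4), so sub: (5*x) + 7 = -23.
Step 2. [(5*x) + 7 = -23] +7 is outermost — subtract 7 both sides, so sub: 5*x = -30.
Step 3. [5*x = -30] 5 out front; divide by 5 ⇒ div: x = -6.

Answer: x ∈ {-6}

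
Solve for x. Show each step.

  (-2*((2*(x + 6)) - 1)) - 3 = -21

Step 1. [(-2*((2*(x + 6)) - 1)) - 3 = -21] the outer -3 inverts by adding 3 ⇒ sub: -2*((2*(x + 6)) - 1) = -18.
Step 2. [-2*((2*(x + 6)) - 1) = -18] -2·(inner) — divide through by -2 ⇒ div: (2*(x + 6)) - 1 = 9.
Step 3. [(2*(x + 6)) - 1 = 9] -1 is outermost — add 1 both sides ⇒ sub: 2*(x + 6) = 10.
Step 4. [2*(x + 6) = 10] leading coefficient 2: divide by 2. So div: x + 6 = 5.
Step 5. [x + 6 = 5] the outer +6 inverts by subtracting 6 ⇒ sub: x = -1.

Answer: x ∈ {-1}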